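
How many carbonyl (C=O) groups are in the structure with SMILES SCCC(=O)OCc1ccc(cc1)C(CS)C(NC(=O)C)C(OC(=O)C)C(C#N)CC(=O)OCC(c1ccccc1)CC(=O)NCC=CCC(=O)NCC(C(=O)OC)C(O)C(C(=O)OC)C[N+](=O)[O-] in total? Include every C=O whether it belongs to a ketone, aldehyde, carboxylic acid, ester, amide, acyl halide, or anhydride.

8

CH2COOCH2: ester, 1 C=O (running total 1).
CH(NHCOCH3): amide, 1 C=O (running total 2).
CH(OCOCH3): ester, 1 C=O (running total 3).
CH2COOCH2: ester, 1 C=O (running total 4).
CH2CONHCH2: amide, 1 C=O (running total 5).
CH2CONHCH2: amide, 1 C=O (running total 6).
CH(COOCH3): ester, 1 C=O (running total 7).
CH(COOCH3): ester, 1 C=O (running total 8).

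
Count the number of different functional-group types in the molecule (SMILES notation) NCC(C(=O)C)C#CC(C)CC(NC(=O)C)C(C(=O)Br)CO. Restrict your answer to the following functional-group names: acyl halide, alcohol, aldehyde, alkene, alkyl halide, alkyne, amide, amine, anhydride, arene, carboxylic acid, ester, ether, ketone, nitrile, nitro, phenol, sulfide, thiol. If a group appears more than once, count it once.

6

Reading the structure from left to right:
  H2NCH2: –NH2 on an sp³ carbon with no adjacent C=O → amine.
  CH(COCH3): pendant –COCH3: carbonyl C bonded to two carbons → ketone.
  C≡C: C≡C triple bond → alkyne.
  CH(NHCOCH3): pendant –NHC(=O)CH3: N bonded to a carbonyl → amide (not amine).
  CH(COBr): pendant –C(=O)X: carbonyl C bonded to C and halogen → acyl halide.
  CH2OH: –OH on an sp³ carbon → alcohol.
Distinct types present: acyl halide, alcohol, alkyne, amide, amine, ketone.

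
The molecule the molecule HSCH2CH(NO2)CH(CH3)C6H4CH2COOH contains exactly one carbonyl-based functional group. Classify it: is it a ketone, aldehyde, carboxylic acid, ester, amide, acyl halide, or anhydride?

The carbonyl is in the COOH segment: –COOH: carbonyl C bonded to –OH and C → carboxylic acid (the –OH is not a separate alcohol).

carboxylic acid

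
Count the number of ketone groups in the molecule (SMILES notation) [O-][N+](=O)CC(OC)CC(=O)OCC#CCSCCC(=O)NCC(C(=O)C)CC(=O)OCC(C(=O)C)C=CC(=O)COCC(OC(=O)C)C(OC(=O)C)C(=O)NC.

–NO2 on carbon → nitro group.
pendant –OCH3: C–O–C with sp³ C, no adjacent C=O → ether.
–C(=O)–O–C with C on the carbonyl side → ester.
C≡C triple bond → alkyne.
C–S–C linkage → sulfide (thioether).
–C(=O)–N– linkage → amide (the N is not an amine).
pendant –COCH3: carbonyl C bonded to two carbons → ketone.
–C(=O)–O–C with C on the carbonyl side → ester.
pendant –COCH3: carbonyl C bonded to two carbons → ketone.
C=C double bond → alkene.
–C(=O)– with carbon on both sides → ketone.
C–O–C with sp³ carbons on both sides and no adjacent C=O → ether.
pendant –OC(=O)CH3: an acyloxy group → ester.
pendant –OC(=O)CH3: an acyloxy group → ester.
–C(=O)NHCH3: carbonyl C bonded to C and to N → amide (the N is not an amine).
Ketone appears at: CH(COCH3), CH(COCH3), CO → 3.

3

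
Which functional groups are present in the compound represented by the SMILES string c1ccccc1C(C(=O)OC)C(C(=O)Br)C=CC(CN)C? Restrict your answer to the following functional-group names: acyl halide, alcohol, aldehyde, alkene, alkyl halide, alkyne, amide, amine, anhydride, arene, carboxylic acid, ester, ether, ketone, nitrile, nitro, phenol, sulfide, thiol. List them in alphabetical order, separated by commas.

acyl halide, alkene, amine, arene, ester

Reading the structure from left to right:
  C6H5: C6H5– phenyl ring → arene.
  CH(COOCH3): pendant –COOCH3: carbonyl C bonded to C and –OCH3 → ester.
  CH(COBr): pendant –C(=O)X: carbonyl C bonded to C and halogen → acyl halide.
  CH=CH: C=C double bond → alkene.
  CH(CH2NH2): pendant –CH2NH2: N on sp³ C, no adjacent C=O → amine.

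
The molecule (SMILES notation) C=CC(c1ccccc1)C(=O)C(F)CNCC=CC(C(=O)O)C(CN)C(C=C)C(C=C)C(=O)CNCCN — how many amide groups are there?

Working along the chain:
  CH2=CH: C=C double bond → alkene.
  CH(C6H5): pendant –C6H5: benzene ring → arene.
  CO: –C(=O)– with carbon on both sides → ketone.
  CH(F): halogen on an sp³ carbon → alkyl halide.
  CH2NHCH2: C–N–C with sp³ carbons and no adjacent C=O → amine (secondary).
  CH=CH: C=C double bond → alkene.
  CH(COOH): pendant –COOH: carbonyl C bonded to C and –OH → carboxylic acid.
  CH(CH2NH2): pendant –CH2NH2: N on sp³ C, no adjacent C=O → amine.
  CH(CH=CH2): pendant –CH=CH2: C=C double bond → alkene.
  CH(CH=CH2): pendant –CH=CH2: C=C double bond → alkene.
  CO: –C(=O)– with carbon on both sides → ketone.
  CH2NHCH2: C–N–C with sp³ carbons and no adjacent C=O → amine (secondary).
  CH2NH2: –NH2 on an sp³ carbon with no adjacent C=O → amine.
No segment is a amide: CH2NHCH2 is amine, not amide; CH(CH2NH2) is amine, not amide; CH2NHCH2 is amine, not amide. → 0.

0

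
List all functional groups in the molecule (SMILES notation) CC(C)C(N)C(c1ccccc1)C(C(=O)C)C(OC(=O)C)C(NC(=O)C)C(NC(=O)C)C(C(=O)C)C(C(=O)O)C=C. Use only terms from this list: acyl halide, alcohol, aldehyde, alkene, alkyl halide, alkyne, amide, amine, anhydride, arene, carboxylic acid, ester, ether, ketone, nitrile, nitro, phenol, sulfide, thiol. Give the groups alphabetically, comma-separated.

alkene, amide, amine, arene, carboxylic acid, ester, ketone

Working along the chain:
  CH(NH2): –NH2 on an sp³ carbon with no adjacent C=O → amine.
  CH(C6H5): pendant –C6H5: benzene ring → arene.
  CH(COCH3): pendant –COCH3: carbonyl C bonded to two carbons → ketone.
  CH(OCOCH3): pendant –OC(=O)CH3: an acyloxy group → ester.
  CH(NHCOCH3): pendant –NHC(=O)CH3: N bonded to a carbonyl → amide (not amine).
  CH(NHCOCH3): pendant –NHC(=O)CH3: N bonded to a carbonyl → amide (not amine).
  CH(COCH3): pendant –COCH3: carbonyl C bonded to two carbons → ketone.
  CH(COOH): pendant –COOH: carbonyl C bonded to C and –OH → carboxylic acid.
  CH=CH2: C=C double bond → alkene.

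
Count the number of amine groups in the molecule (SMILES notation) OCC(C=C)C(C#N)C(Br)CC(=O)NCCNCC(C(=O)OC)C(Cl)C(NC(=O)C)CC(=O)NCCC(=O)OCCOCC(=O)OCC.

1

Reading the structure from left to right:
  HOCH2: HO– on an sp³ carbon → alcohol.
  CH(CH=CH2): pendant –CH=CH2: C=C double bond → alkene.
  CH(CN): pendant –C≡N: nitrile.
  CH(Br): halogen on an sp³ carbon → alkyl halide.
  CH2CONHCH2: –C(=O)–N– linkage → amide (the N is not an amine).
  CH2NHCH2: C–N–C with sp³ carbons and no adjacent C=O → amine (secondary).
  CH(COOCH3): pendant –COOCH3: carbonyl C bonded to C and –OCH3 → ester.
  CH(Cl): halogen on an sp³ carbon → alkyl halide.
  CH(NHCOCH3): pendant –NHC(=O)CH3: N bonded to a carbonyl → amide (not amine).
  CH2CONHCH2: –C(=O)–N– linkage → amide (the N is not an amine).
  CH2COOCH2: –C(=O)–O–C with C on the carbonyl side → ester.
  CH2OCH2: C–O–C with sp³ carbons on both sides and no adjacent C=O → ether.
  COOCH2CH3: –C(=O)OCH2CH3: carbonyl C bonded to C and to –OEt → ester.
Amine appears at: CH2NHCH2 → 1.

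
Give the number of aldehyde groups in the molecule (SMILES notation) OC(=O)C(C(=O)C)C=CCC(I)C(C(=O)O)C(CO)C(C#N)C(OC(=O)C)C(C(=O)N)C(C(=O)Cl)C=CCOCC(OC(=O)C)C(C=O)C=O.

–COOH: carbonyl C bonded to –OH and C → carboxylic acid (the –OH is not a separate alcohol).
pendant –COCH3: carbonyl C bonded to two carbons → ketone.
C=C double bond → alkene.
halogen on an sp³ carbon → alkyl halide.
pendant –COOH: carbonyl C bonded to C and –OH → carboxylic acid.
pendant –CH2OH on an sp³ backbone C → alcohol.
pendant –C≡N: nitrile.
pendant –OC(=O)CH3: an acyloxy group → ester.
pendant –CONH2: carbonyl C bonded to C and N → amide.
pendant –C(=O)X: carbonyl C bonded to C and halogen → acyl halide.
C=C double bond → alkene.
C–O–C with sp³ carbons on both sides and no adjacent C=O → ether.
pendant –OC(=O)CH3: an acyloxy group → ester.
pendant –CHO: carbonyl C bonded to C and H → aldehyde.
terminal –CHO: carbonyl C bonded to H and C → aldehyde.
Aldehyde appears at: CH(CHO), CHO → 2.

2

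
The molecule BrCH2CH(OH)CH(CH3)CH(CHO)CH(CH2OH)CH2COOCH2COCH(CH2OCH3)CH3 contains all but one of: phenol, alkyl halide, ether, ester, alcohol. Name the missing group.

alkyl halide: present (BrCH2 — halogen on an sp³ carbon → alkyl halide).
alcohol: present (CH(OH) — –OH on an sp³ carbon → alcohol (secondary)).
ester: present (CH2COOCH2 — –C(=O)–O–C with C on the carbonyl side → ester).
ether: present (CH(CH2OCH3) — pendant –CH2OCH3: C–O–C linkage → ether).
phenol: absent. In each of CH(OH) and CH(CH2OH), the –OH is on an sp³ carbon, not on an aromatic ring, so it is an alcohol.

phenol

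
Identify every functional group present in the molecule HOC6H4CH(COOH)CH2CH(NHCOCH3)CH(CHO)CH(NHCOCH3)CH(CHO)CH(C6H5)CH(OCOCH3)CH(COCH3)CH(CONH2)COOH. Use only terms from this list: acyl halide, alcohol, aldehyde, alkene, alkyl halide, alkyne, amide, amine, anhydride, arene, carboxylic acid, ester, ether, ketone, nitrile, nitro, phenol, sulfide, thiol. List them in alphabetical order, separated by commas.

Working along the chain:
  HOC6H4: –OH attached directly to an aromatic ring → phenol (not alcohol); the ring itself is an arene.
  CH(COOH): pendant –COOH: carbonyl C bonded to C and –OH → carboxylic acid.
  CH(NHCOCH3): pendant –NHC(=O)CH3: N bonded to a carbonyl → amide (not amine).
  CH(CHO): pendant –CHO: carbonyl C bonded to C and H → aldehyde.
  CH(NHCOCH3): pendant –NHC(=O)CH3: N bonded to a carbonyl → amide (not amine).
  CH(CHO): pendant –CHO: carbonyl C bonded to C and H → aldehyde.
  CH(C6H5): pendant –C6H5: benzene ring → arene.
  CH(OCOCH3): pendant –OC(=O)CH3: an acyloxy group → ester.
  CH(COCH3): pendant –COCH3: carbonyl C bonded to two carbons → ketone.
  CH(CONH2): pendant –CONH2: carbonyl C bonded to C and N → amide.
  COOH: –COOH: carbonyl C bonded to –OH and C → carboxylic acid (the –OH is not a separate alcohol).

aldehyde, amide, arene, carboxylic acid, ester, ketone, phenol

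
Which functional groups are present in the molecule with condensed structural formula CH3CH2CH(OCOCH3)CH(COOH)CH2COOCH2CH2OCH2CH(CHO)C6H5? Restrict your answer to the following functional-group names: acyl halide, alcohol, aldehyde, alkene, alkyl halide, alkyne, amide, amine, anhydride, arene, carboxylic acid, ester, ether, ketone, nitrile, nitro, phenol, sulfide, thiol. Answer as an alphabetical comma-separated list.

aldehyde, arene, carboxylic acid, ester, ether

Working along the chain:
  CH(OCOCH3): pendant –OC(=O)CH3: an acyloxy group → ester.
  CH(COOH): pendant –COOH: carbonyl C bonded to C and –OH → carboxylic acid.
  CH2COOCH2: –C(=O)–O–C with C on the carbonyl side → ester.
  CH2OCH2: C–O–C with sp³ carbons on both sides and no adjacent C=O → ether.
  CH(CHO): pendant –CHO: carbonyl C bonded to C and H → aldehyde.
  C6H5: –C6H5 phenyl ring → arene.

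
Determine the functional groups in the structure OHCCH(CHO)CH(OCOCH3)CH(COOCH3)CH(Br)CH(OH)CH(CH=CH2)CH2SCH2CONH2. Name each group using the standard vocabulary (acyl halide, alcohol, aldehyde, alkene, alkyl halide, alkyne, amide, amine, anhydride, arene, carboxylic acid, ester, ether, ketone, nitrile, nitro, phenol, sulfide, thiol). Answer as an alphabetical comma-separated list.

alcohol, aldehyde, alkene, alkyl halide, amide, ester, sulfide

Reading the structure from left to right:
  OHC: terminal –CHO: carbonyl C bonded to H and C → aldehyde.
  CH(CHO): pendant –CHO: carbonyl C bonded to C and H → aldehyde.
  CH(OCOCH3): pendant –OC(=O)CH3: an acyloxy group → ester.
  CH(COOCH3): pendant –COOCH3: carbonyl C bonded to C and –OCH3 → ester.
  CH(Br): halogen on an sp³ carbon → alkyl halide.
  CH(OH): –OH on an sp³ carbon → alcohol (secondary).
  CH(CH=CH2): pendant –CH=CH2: C=C double bond → alkene.
  CH2SCH2: C–S–C linkage → sulfide (thioether).
  CONH2: –C(=O)NH2: carbonyl C bonded to C and to N → amide (the N is not a separate amine).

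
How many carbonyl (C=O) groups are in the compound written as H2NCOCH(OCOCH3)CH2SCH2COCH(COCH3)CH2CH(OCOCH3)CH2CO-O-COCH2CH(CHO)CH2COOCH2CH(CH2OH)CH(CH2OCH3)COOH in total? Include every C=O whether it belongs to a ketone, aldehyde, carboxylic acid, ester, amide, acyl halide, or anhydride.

H2NCO: amide, 1 C=O (running total 1).
CH(OCOCH3): ester, 1 C=O (running total 2).
CO: ketone, 1 C=O (running total 3).
CH(COCH3): ketone, 1 C=O (running total 4).
CH(OCOCH3): ester, 1 C=O (running total 5).
CH2CO-O-COCH2: anhydride, 2 C=O (running total 7).
CH(CHO): aldehyde, 1 C=O (running total 8).
CH2COOCH2: ester, 1 C=O (running total 9).
COOH: carboxylic acid, 1 C=O (running total 10).

10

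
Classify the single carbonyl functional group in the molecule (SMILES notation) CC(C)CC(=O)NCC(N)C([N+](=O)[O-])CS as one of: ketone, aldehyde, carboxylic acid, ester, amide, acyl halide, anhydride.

amide

The carbonyl is in the CH2CONHCH2 segment: –C(=O)–N– linkage → amide (the N is not an amine).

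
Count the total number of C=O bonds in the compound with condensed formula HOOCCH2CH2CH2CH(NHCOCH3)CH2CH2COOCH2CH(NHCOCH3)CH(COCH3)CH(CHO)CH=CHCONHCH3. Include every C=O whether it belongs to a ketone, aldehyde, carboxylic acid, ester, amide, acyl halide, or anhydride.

7

HOOC: carboxylic acid, 1 C=O (running total 1).
CH(NHCOCH3): amide, 1 C=O (running total 2).
CH2COOCH2: ester, 1 C=O (running total 3).
CH(NHCOCH3): amide, 1 C=O (running total 4).
CH(COCH3): ketone, 1 C=O (running total 5).
CH(CHO): aldehyde, 1 C=O (running total 6).
CONHCH3: amide, 1 C=O (running total 7).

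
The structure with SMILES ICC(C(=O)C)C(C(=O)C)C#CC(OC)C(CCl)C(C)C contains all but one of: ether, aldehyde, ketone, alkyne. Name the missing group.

aldehyde

ketone: present (CH(COCH3) — pendant –COCH3: carbonyl C bonded to two carbons → ketone).
alkyne: present (C≡C — C≡C triple bond → alkyne).
ether: present (CH(OCH3) — pendant –OCH3: C–O–C with sp³ C, no adjacent C=O → ether).
aldehyde: absent. In CH(COCH3), the carbonyl carbon is bonded to two carbons, so it is a ketone, not an aldehyde.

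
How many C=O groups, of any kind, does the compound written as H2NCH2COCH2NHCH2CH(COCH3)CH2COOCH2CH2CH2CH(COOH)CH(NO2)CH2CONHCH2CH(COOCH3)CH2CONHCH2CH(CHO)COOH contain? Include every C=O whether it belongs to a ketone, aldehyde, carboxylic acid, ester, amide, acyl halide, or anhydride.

CO: ketone, 1 C=O (running total 1).
CH(COCH3): ketone, 1 C=O (running total 2).
CH2COOCH2: ester, 1 C=O (running total 3).
CH(COOH): carboxylic acid, 1 C=O (running total 4).
CH2CONHCH2: amide, 1 C=O (running total 5).
CH(COOCH3): ester, 1 C=O (running total 6).
CH2CONHCH2: amide, 1 C=O (running total 7).
CH(CHO): aldehyde, 1 C=O (running total 8).
COOH: carboxylic acid, 1 C=O (running total 9).

9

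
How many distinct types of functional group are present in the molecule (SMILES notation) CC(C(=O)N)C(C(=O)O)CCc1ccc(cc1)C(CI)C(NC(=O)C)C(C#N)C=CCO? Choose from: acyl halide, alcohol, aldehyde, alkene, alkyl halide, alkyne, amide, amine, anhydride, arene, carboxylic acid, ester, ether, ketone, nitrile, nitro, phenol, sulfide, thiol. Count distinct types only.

pendant –CONH2: carbonyl C bonded to C and N → amide.
pendant –COOH: carbonyl C bonded to C and –OH → carboxylic acid.
para-disubstituted benzene ring → arene.
pendant –CH2X: halogen on sp³ carbon → alkyl halide.
pendant –NHC(=O)CH3: N bonded to a carbonyl → amide (not amine).
pendant –C≡N: nitrile.
C=C double bond → alkene.
–OH on an sp³ carbon → alcohol.
Distinct types present: alcohol, alkene, alkyl halide, amide, arene, carboxylic acid, nitrile.

7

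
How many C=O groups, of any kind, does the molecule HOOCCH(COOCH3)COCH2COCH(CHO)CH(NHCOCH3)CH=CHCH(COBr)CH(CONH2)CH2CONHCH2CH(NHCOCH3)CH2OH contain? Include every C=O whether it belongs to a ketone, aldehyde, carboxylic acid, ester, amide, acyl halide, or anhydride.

10

HOOC: carboxylic acid, 1 C=O (running total 1).
CH(COOCH3): ester, 1 C=O (running total 2).
CO: ketone, 1 C=O (running total 3).
CO: ketone, 1 C=O (running total 4).
CH(CHO): aldehyde, 1 C=O (running total 5).
CH(NHCOCH3): amide, 1 C=O (running total 6).
CH(COBr): acyl halide, 1 C=O (running total 7).
CH(CONH2): amide, 1 C=O (running total 8).
CH2CONHCH2: amide, 1 C=O (running total 9).
CH(NHCOCH3): amide, 1 C=O (running total 10).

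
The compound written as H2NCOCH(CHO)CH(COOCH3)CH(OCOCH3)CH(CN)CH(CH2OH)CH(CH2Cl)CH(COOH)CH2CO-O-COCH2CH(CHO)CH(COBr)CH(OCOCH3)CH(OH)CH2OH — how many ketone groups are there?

Taking each segment in turn:
  H2NCO: –C(=O)NH2: carbonyl C bonded to C and to N → amide (the N is not a separate amine).
  CH(CHO): pendant –CHO: carbonyl C bonded to C and H → aldehyde.
  CH(COOCH3): pendant –COOCH3: carbonyl C bonded to C and –OCH3 → ester.
  CH(OCOCH3): pendant –OC(=O)CH3: an acyloxy group → ester.
  CH(CN): pendant –C≡N: nitrile.
  CH(CH2OH): pendant –CH2OH on an sp³ backbone C → alcohol.
  CH(CH2Cl): pendant –CH2X: halogen on sp³ carbon → alkyl halide.
  CH(COOH): pendant –COOH: carbonyl C bonded to C and –OH → carboxylic acid.
  CH2CO-O-COCH2: two acyl groups sharing one oxygen, –C(=O)–O–C(=O)– → anhydride.
  CH(CHO): pendant –CHO: carbonyl C bonded to C and H → aldehyde.
  CH(COBr): pendant –C(=O)X: carbonyl C bonded to C and halogen → acyl halide.
  CH(OCOCH3): pendant –OC(=O)CH3: an acyloxy group → ester.
  CH(OH): –OH on an sp³ carbon → alcohol (secondary).
  CH2OH: –OH on an sp³ carbon → alcohol.
No segment is a ketone: H2NCO is amide, not ketone; CH(CHO) is aldehyde, not ketone; CH(COOCH3) is ester, not ketone. → 0.

0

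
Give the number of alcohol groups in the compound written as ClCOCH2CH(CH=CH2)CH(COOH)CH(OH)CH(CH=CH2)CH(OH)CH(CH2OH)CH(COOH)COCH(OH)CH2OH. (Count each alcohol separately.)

Taking each segment in turn:
  ClCO: –C(=O)Cl: carbonyl C bonded to C and to a halogen → acyl halide (not alkyl halide).
  CH(CH=CH2): pendant –CH=CH2: C=C double bond → alkene.
  CH(COOH): pendant –COOH: carbonyl C bonded to C and –OH → carboxylic acid.
  CH(OH): –OH on an sp³ carbon → alcohol (secondary).
  CH(CH=CH2): pendant –CH=CH2: C=C double bond → alkene.
  CH(OH): –OH on an sp³ carbon → alcohol (secondary).
  CH(CH2OH): pendant –CH2OH on an sp³ backbone C → alcohol.
  CH(COOH): pendant –COOH: carbonyl C bonded to C and –OH → carboxylic acid.
  CO: –C(=O)– with carbon on both sides → ketone.
  CH(OH): –OH on an sp³ carbon → alcohol (secondary).
  CH2OH: –OH on an sp³ carbon → alcohol.
Alcohol appears at: CH(OH), CH(OH), CH(CH2OH), CH(OH), CH2OH → 5.

5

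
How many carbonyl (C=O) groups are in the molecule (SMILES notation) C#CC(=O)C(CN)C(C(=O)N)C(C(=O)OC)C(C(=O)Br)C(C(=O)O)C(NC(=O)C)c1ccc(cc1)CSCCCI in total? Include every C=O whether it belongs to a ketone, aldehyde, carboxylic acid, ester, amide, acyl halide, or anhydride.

6

CO: ketone, 1 C=O (running total 1).
CH(CONH2): amide, 1 C=O (running total 2).
CH(COOCH3): ester, 1 C=O (running total 3).
CH(COBr): acyl halide, 1 C=O (running total 4).
CH(COOH): carboxylic acid, 1 C=O (running total 5).
CH(NHCOCH3): amide, 1 C=O (running total 6).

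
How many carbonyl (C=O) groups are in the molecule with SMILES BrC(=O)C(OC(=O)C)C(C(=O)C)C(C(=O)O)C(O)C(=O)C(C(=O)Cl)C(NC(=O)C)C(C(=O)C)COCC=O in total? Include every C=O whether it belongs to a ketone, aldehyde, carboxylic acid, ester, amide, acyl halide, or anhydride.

BrCO: acyl halide, 1 C=O (running total 1).
CH(OCOCH3): ester, 1 C=O (running total 2).
CH(COCH3): ketone, 1 C=O (running total 3).
CH(COOH): carboxylic acid, 1 C=O (running total 4).
CO: ketone, 1 C=O (running total 5).
CH(COCl): acyl halide, 1 C=O (running total 6).
CH(NHCOCH3): amide, 1 C=O (running total 7).
CH(COCH3): ketone, 1 C=O (running total 8).
CHO: aldehyde, 1 C=O (running total 9).

9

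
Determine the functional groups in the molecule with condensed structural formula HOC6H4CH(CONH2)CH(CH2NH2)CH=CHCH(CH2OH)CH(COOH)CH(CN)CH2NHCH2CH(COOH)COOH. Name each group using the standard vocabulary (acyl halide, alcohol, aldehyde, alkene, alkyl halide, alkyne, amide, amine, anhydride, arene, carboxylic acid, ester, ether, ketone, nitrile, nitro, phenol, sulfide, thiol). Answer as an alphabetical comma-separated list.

Taking each segment in turn:
  HOC6H4: –OH attached directly to an aromatic ring → phenol (not alcohol); the ring itself is an arene.
  CH(CONH2): pendant –CONH2: carbonyl C bonded to C and N → amide.
  CH(CH2NH2): pendant –CH2NH2: N on sp³ C, no adjacent C=O → amine.
  CH=CH: C=C double bond → alkene.
  CH(CH2OH): pendant –CH2OH on an sp³ backbone C → alcohol.
  CH(COOH): pendant –COOH: carbonyl C bonded to C and –OH → carboxylic acid.
  CH(CN): pendant –C≡N: nitrile.
  CH2NHCH2: C–N–C with sp³ carbons and no adjacent C=O → amine (secondary).
  CH(COOH): pendant –COOH: carbonyl C bonded to C and –OH → carboxylic acid.
  COOH: –COOH: carbonyl C bonded to –OH and C → carboxylic acid (the –OH is not a separate alcohol).

alcohol, alkene, amide, amine, arene, carboxylic acid, nitrile, phenol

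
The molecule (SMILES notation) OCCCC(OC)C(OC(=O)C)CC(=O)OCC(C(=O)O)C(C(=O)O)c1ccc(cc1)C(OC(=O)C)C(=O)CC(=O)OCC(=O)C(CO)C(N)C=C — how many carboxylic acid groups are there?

Reading the structure from left to right:
  HOCH2: HO– on an sp³ carbon → alcohol.
  CH(OCH3): pendant –OCH3: C–O–C with sp³ C, no adjacent C=O → ether.
  CH(OCOCH3): pendant –OC(=O)CH3: an acyloxy group → ester.
  CH2COOCH2: –C(=O)–O–C with C on the carbonyl side → ester.
  CH(COOH): pendant –COOH: carbonyl C bonded to C and –OH → carboxylic acid.
  CH(COOH): pendant –COOH: carbonyl C bonded to C and –OH → carboxylic acid.
  C6H4: para-disubstituted benzene ring → arene.
  CH(OCOCH3): pendant –OC(=O)CH3: an acyloxy group → ester.
  CO: –C(=O)– with carbon on both sides → ketone.
  CH2COOCH2: –C(=O)–O–C with C on the carbonyl side → ester.
  CO: –C(=O)– with carbon on both sides → ketone.
  CH(CH2OH): pendant –CH2OH on an sp³ backbone C → alcohol.
  CH(NH2): –NH2 on an sp³ carbon with no adjacent C=O → amine.
  CH=CH2: C=C double bond → alkene.
Carboxylic acid appears at: CH(COOH), CH(COOH) → 2.

2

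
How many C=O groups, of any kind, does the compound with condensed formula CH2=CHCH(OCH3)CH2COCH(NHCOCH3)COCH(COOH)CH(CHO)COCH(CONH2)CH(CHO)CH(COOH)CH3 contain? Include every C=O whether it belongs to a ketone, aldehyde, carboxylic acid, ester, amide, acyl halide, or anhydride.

9

CO: ketone, 1 C=O (running total 1).
CH(NHCOCH3): amide, 1 C=O (running total 2).
CO: ketone, 1 C=O (running total 3).
CH(COOH): carboxylic acid, 1 C=O (running total 4).
CH(CHO): aldehyde, 1 C=O (running total 5).
CO: ketone, 1 C=O (running total 6).
CH(CONH2): amide, 1 C=O (running total 7).
CH(CHO): aldehyde, 1 C=O (running total 8).
CH(COOH): carboxylic acid, 1 C=O (running total 9).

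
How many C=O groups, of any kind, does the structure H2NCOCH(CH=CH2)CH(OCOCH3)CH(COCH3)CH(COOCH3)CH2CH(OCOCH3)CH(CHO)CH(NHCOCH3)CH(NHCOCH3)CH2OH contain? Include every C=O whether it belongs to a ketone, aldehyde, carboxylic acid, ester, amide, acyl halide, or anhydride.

8

H2NCO: amide, 1 C=O (running total 1).
CH(OCOCH3): ester, 1 C=O (running total 2).
CH(COCH3): ketone, 1 C=O (running total 3).
CH(COOCH3): ester, 1 C=O (running total 4).
CH(OCOCH3): ester, 1 C=O (running total 5).
CH(CHO): aldehyde, 1 C=O (running total 6).
CH(NHCOCH3): amide, 1 C=O (running total 7).
CH(NHCOCH3): amide, 1 C=O (running total 8).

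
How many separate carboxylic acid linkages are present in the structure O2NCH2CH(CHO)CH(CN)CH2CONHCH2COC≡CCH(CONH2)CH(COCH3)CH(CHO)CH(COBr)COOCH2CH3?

Reading the structure from left to right:
  O2NCH2: –NO2 on carbon → nitro group.
  CH(CHO): pendant –CHO: carbonyl C bonded to C and H → aldehyde.
  CH(CN): pendant –C≡N: nitrile.
  CH2CONHCH2: –C(=O)–N– linkage → amide (the N is not an amine).
  CO: –C(=O)– with carbon on both sides → ketone.
  C≡C: C≡C triple bond → alkyne.
  CH(CONH2): pendant –CONH2: carbonyl C bonded to C and N → amide.
  CH(COCH3): pendant –COCH3: carbonyl C bonded to two carbons → ketone.
  CH(CHO): pendant –CHO: carbonyl C bonded to C and H → aldehyde.
  CH(COBr): pendant –C(=O)X: carbonyl C bonded to C and halogen → acyl halide.
  COOCH2CH3: –C(=O)OCH2CH3: carbonyl C bonded to C and to –OEt → ester.
No segment is a carboxylic acid: CH(CHO) is aldehyde, not carboxylic acid; CH2CONHCH2 is amide, not carboxylic acid; CH(CONH2) is amide, not carboxylic acid. → 0.

0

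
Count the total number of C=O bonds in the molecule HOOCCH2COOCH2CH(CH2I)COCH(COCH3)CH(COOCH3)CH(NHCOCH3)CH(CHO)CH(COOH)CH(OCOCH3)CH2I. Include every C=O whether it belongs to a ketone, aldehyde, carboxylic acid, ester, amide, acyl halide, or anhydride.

HOOC: carboxylic acid, 1 C=O (running total 1).
CH2COOCH2: ester, 1 C=O (running total 2).
CO: ketone, 1 C=O (running total 3).
CH(COCH3): ketone, 1 C=O (running total 4).
CH(COOCH3): ester, 1 C=O (running total 5).
CH(NHCOCH3): amide, 1 C=O (running total 6).
CH(CHO): aldehyde, 1 C=O (running total 7).
CH(COOH): carboxylic acid, 1 C=O (running total 8).
CH(OCOCH3): ester, 1 C=O (running total 9).

9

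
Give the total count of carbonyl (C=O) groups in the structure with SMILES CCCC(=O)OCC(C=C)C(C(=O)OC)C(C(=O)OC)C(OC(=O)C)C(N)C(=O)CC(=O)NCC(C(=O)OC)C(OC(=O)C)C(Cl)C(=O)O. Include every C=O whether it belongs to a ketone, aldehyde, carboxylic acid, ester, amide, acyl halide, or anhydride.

CH2COOCH2: ester, 1 C=O (running total 1).
CH(COOCH3): ester, 1 C=O (running total 2).
CH(COOCH3): ester, 1 C=O (running total 3).
CH(OCOCH3): ester, 1 C=O (running total 4).
CO: ketone, 1 C=O (running total 5).
CH2CONHCH2: amide, 1 C=O (running total 6).
CH(COOCH3): ester, 1 C=O (running total 7).
CH(OCOCH3): ester, 1 C=O (running total 8).
COOH: carboxylic acid, 1 C=O (running total 9).

9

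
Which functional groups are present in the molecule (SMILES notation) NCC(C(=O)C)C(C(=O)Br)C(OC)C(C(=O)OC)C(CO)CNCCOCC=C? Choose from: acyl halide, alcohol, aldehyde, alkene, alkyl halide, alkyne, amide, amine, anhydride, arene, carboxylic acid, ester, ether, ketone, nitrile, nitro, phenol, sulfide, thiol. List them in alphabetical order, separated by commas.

acyl halide, alcohol, alkene, amine, ester, ether, ketone

Reading the structure from left to right:
  H2NCH2: –NH2 on an sp³ carbon with no adjacent C=O → amine.
  CH(COCH3): pendant –COCH3: carbonyl C bonded to two carbons → ketone.
  CH(COBr): pendant –C(=O)X: carbonyl C bonded to C and halogen → acyl halide.
  CH(OCH3): pendant –OCH3: C–O–C with sp³ C, no adjacent C=O → ether.
  CH(COOCH3): pendant –COOCH3: carbonyl C bonded to C and –OCH3 → ester.
  CH(CH2OH): pendant –CH2OH on an sp³ backbone C → alcohol.
  CH2NHCH2: C–N–C with sp³ carbons and no adjacent C=O → amine (secondary).
  CH2OCH2: C–O–C with sp³ carbons on both sides and no adjacent C=O → ether.
  CH=CH2: C=C double bond → alkene.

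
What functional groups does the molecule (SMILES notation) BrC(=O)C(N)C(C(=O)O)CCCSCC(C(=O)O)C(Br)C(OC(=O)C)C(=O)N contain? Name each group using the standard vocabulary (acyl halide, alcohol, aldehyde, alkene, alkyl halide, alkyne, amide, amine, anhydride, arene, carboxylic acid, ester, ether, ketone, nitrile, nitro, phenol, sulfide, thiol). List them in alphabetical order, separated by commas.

acyl halide, alkyl halide, amide, amine, carboxylic acid, ester, sulfide

Reading the structure from left to right:
  BrCO: –C(=O)Br: carbonyl C bonded to C and to a halogen → acyl halide (not alkyl halide).
  CH(NH2): –NH2 on an sp³ carbon with no adjacent C=O → amine.
  CH(COOH): pendant –COOH: carbonyl C bonded to C and –OH → carboxylic acid.
  CH2SCH2: C–S–C linkage → sulfide (thioether).
  CH(COOH): pendant –COOH: carbonyl C bonded to C and –OH → carboxylic acid.
  CH(Br): halogen on an sp³ carbon → alkyl halide.
  CH(OCOCH3): pendant –OC(=O)CH3: an acyloxy group → ester.
  CONH2: –C(=O)NH2: carbonyl C bonded to C and to N → amide (the N is not a separate amine).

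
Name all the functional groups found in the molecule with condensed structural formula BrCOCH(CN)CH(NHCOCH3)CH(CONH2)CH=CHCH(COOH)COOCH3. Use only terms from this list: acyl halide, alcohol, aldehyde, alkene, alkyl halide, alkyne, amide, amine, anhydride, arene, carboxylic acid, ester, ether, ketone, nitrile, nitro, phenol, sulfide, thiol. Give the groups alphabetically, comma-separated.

–C(=O)Br: carbonyl C bonded to C and to a halogen → acyl halide (not alkyl halide).
pendant –C≡N: nitrile.
pendant –NHC(=O)CH3: N bonded to a carbonyl → amide (not amine).
pendant –CONH2: carbonyl C bonded to C and N → amide.
C=C double bond → alkene.
pendant –COOH: carbonyl C bonded to C and –OH → carboxylic acid.
–C(=O)OCH3: carbonyl C bonded to C and to –OCH3 → ester (not ketone + ether).

acyl halide, alkene, amide, carboxylic acid, ester, nitrile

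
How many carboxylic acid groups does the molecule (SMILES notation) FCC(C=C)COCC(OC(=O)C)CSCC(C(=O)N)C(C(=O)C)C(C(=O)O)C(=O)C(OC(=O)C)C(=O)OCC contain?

Reading the structure from left to right:
  FCH2: halogen on an sp³ carbon → alkyl halide.
  CH(CH=CH2): pendant –CH=CH2: C=C double bond → alkene.
  CH2OCH2: C–O–C with sp³ carbons on both sides and no adjacent C=O → ether.
  CH(OCOCH3): pendant –OC(=O)CH3: an acyloxy group → ester.
  CH2SCH2: C–S–C linkage → sulfide (thioether).
  CH(CONH2): pendant –CONH2: carbonyl C bonded to C and N → amide.
  CH(COCH3): pendant –COCH3: carbonyl C bonded to two carbons → ketone.
  CH(COOH): pendant –COOH: carbonyl C bonded to C and –OH → carboxylic acid.
  CO: –C(=O)– with carbon on both sides → ketone.
  CH(OCOCH3): pendant –OC(=O)CH3: an acyloxy group → ester.
  COOCH2CH3: –C(=O)OCH2CH3: carbonyl C bonded to C and to –OEt → ester.
Carboxylic acid appears at: CH(COOH) → 1.

1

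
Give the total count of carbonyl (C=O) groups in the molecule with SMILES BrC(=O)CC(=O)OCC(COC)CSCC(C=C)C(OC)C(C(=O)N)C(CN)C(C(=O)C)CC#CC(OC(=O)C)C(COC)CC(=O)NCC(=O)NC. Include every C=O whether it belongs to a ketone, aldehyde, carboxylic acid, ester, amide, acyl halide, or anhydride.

BrCO: acyl halide, 1 C=O (running total 1).
CH2COOCH2: ester, 1 C=O (running total 2).
CH(CONH2): amide, 1 C=O (running total 3).
CH(COCH3): ketone, 1 C=O (running total 4).
CH(OCOCH3): ester, 1 C=O (running total 5).
CH2CONHCH2: amide, 1 C=O (running total 6).
CONHCH3: amide, 1 C=O (running total 7).

7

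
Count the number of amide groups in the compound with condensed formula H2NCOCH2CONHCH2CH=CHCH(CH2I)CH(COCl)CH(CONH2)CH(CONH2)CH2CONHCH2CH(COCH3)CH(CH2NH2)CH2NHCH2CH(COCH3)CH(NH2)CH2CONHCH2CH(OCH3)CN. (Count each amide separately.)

6

–C(=O)NH2: carbonyl C bonded to C and to N → amide (the N is not a separate amine).
–C(=O)–N– linkage → amide (the N is not an amine).
C=C double bond → alkene.
pendant –CH2X: halogen on sp³ carbon → alkyl halide.
pendant –C(=O)X: carbonyl C bonded to C and halogen → acyl halide.
pendant –CONH2: carbonyl C bonded to C and N → amide.
pendant –CONH2: carbonyl C bonded to C and N → amide.
–C(=O)–N– linkage → amide (the N is not an amine).
pendant –COCH3: carbonyl C bonded to two carbons → ketone.
pendant –CH2NH2: N on sp³ C, no adjacent C=O → amine.
C–N–C with sp³ carbons and no adjacent C=O → amine (secondary).
pendant –COCH3: carbonyl C bonded to two carbons → ketone.
–NH2 on an sp³ carbon with no adjacent C=O → amine.
–C(=O)–N– linkage → amide (the N is not an amine).
pendant –OCH3: C–O–C with sp³ C, no adjacent C=O → ether.
–C≡N: carbon triple-bonded to nitrogen → nitrile.
Amide appears at: H2NCO, CH2CONHCH2, CH(CONH2), CH(CONH2), CH2CONHCH2, CH2CONHCH2 → 6.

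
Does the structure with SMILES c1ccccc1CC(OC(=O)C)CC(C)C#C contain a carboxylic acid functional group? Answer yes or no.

no

Taking each segment in turn:
  C6H5: C6H5– phenyl ring → arene.
  CH(OCOCH3): pendant –OC(=O)CH3: an acyloxy group → ester.
  C≡CH: C≡C triple bond → alkyne.
In CH(OCOCH3), the acyl oxygen is bonded to carbon (–O–C), not to H, so this is an ester.
The groups actually present are: alkyne, arene, ester.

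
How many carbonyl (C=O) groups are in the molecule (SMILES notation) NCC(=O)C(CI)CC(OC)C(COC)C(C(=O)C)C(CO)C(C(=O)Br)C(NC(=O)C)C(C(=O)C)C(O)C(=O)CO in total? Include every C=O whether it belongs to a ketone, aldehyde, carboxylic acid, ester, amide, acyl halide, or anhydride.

6

CO: ketone, 1 C=O (running total 1).
CH(COCH3): ketone, 1 C=O (running total 2).
CH(COBr): acyl halide, 1 C=O (running total 3).
CH(NHCOCH3): amide, 1 C=O (running total 4).
CH(COCH3): ketone, 1 C=O (running total 5).
CO: ketone, 1 C=O (running total 6).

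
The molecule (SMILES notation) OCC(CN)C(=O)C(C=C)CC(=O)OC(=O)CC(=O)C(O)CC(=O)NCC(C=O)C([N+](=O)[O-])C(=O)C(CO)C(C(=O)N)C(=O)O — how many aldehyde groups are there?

HO– on an sp³ carbon → alcohol.
pendant –CH2NH2: N on sp³ C, no adjacent C=O → amine.
–C(=O)– with carbon on both sides → ketone.
pendant –CH=CH2: C=C double bond → alkene.
two acyl groups sharing one oxygen, –C(=O)–O–C(=O)– → anhydride.
–C(=O)– with carbon on both sides → ketone.
–OH on an sp³ carbon → alcohol (secondary).
–C(=O)–N– linkage → amide (the N is not an amine).
pendant –CHO: carbonyl C bonded to C and H → aldehyde.
–NO2 on an sp³ carbon → nitro (the N=O is not a carbonyl).
–C(=O)– with carbon on both sides → ketone.
pendant –CH2OH on an sp³ backbone C → alcohol.
pendant –CONH2: carbonyl C bonded to C and N → amide.
–COOH: carbonyl C bonded to –OH and C → carboxylic acid (the –OH is not a separate alcohol).
Aldehyde appears at: CH(CHO) → 1.

1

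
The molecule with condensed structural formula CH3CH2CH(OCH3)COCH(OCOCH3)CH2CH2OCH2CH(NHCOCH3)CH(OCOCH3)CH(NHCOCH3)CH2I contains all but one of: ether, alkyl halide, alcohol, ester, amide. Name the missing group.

alcohol

alkyl halide: present (CH2I — halogen on an sp³ carbon → alkyl halide).
amide: present (CH(NHCOCH3) — pendant –NHC(=O)CH3: N bonded to a carbonyl → amide (not amine)).
ether: present (CH(OCH3) — pendant –OCH3: C–O–C with sp³ C, no adjacent C=O → ether).
ester: present (CH(OCOCH3) — pendant –OC(=O)CH3: an acyloxy group → ester).
alcohol: no segment matches this pattern.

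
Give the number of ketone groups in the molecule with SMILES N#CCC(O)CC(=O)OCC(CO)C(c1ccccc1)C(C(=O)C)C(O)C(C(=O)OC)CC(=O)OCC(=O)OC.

Reading the structure from left to right:
  N≡C: N≡C–: carbon triple-bonded to nitrogen → nitrile.
  CH(OH): –OH on an sp³ carbon → alcohol (secondary).
  CH2COOCH2: –C(=O)–O–C with C on the carbonyl side → ester.
  CH(CH2OH): pendant –CH2OH on an sp³ backbone C → alcohol.
  CH(C6H5): pendant –C6H5: benzene ring → arene.
  CH(COCH3): pendant –COCH3: carbonyl C bonded to two carbons → ketone.
  CH(OH): –OH on an sp³ carbon → alcohol (secondary).
  CH(COOCH3): pendant –COOCH3: carbonyl C bonded to C and –OCH3 → ester.
  CH2COOCH2: –C(=O)–O–C with C on the carbonyl side → ester.
  COOCH3: –C(=O)OCH3: carbonyl C bonded to C and to –OCH3 → ester (not ketone + ether).
Ketone appears at: CH(COCH3) → 1.

1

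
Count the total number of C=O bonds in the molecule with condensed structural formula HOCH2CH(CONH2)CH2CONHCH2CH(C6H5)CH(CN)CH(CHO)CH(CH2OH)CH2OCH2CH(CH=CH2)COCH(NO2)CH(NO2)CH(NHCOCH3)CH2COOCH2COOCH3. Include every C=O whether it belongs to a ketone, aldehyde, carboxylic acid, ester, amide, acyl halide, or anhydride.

CH(CONH2): amide, 1 C=O (running total 1).
CH2CONHCH2: amide, 1 C=O (running total 2).
CH(CHO): aldehyde, 1 C=O (running total 3).
CO: ketone, 1 C=O (running total 4).
CH(NHCOCH3): amide, 1 C=O (running total 5).
CH2COOCH2: ester, 1 C=O (running total 6).
COOCH3: ester, 1 C=O (running total 7).

7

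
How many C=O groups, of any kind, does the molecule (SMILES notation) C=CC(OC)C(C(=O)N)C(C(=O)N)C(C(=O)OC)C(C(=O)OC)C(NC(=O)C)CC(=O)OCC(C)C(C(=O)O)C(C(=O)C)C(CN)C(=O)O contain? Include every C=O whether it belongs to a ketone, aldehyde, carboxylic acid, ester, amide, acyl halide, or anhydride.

9

CH(CONH2): amide, 1 C=O (running total 1).
CH(CONH2): amide, 1 C=O (running total 2).
CH(COOCH3): ester, 1 C=O (running total 3).
CH(COOCH3): ester, 1 C=O (running total 4).
CH(NHCOCH3): amide, 1 C=O (running total 5).
CH2COOCH2: ester, 1 C=O (running total 6).
CH(COOH): carboxylic acid, 1 C=O (running total 7).
CH(COCH3): ketone, 1 C=O (running total 8).
COOH: carboxylic acid, 1 C=O (running total 9).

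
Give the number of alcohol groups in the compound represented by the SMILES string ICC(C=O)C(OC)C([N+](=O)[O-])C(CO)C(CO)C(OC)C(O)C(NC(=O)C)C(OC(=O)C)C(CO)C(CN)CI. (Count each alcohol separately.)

4

halogen on an sp³ carbon → alkyl halide.
pendant –CHO: carbonyl C bonded to C and H → aldehyde.
pendant –OCH3: C–O–C with sp³ C, no adjacent C=O → ether.
–NO2 on an sp³ carbon → nitro (the N=O is not a carbonyl).
pendant –CH2OH on an sp³ backbone C → alcohol.
pendant –CH2OH on an sp³ backbone C → alcohol.
pendant –OCH3: C–O–C with sp³ C, no adjacent C=O → ether.
–OH on an sp³ carbon → alcohol (secondary).
pendant –NHC(=O)CH3: N bonded to a carbonyl → amide (not amine).
pendant –OC(=O)CH3: an acyloxy group → ester.
pendant –CH2OH on an sp³ backbone C → alcohol.
pendant –CH2NH2: N on sp³ C, no adjacent C=O → amine.
halogen on an sp³ carbon → alkyl halide.
Alcohol appears at: CH(CH2OH), CH(CH2OH), CH(OH), CH(CH2OH) → 4.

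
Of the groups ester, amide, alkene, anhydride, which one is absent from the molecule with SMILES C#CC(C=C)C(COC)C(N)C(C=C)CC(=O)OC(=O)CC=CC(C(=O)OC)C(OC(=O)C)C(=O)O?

amide

ester: present (CH(COOCH3) — pendant –COOCH3: carbonyl C bonded to C and –OCH3 → ester).
alkene: present (CH(CH=CH2) — pendant –CH=CH2: C=C double bond → alkene).
anhydride: present (CH2CO-O-COCH2 — two acyl groups sharing one oxygen, –C(=O)–O–C(=O)– → anhydride).
amide: no segment matches this pattern.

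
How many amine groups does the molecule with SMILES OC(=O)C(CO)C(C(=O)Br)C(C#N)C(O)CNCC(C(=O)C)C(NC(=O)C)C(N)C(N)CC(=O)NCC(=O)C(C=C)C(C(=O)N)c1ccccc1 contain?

Taking each segment in turn:
  HOOC: –COOH: carbonyl C bonded to –OH and C → carboxylic acid (the –OH is not a separate alcohol).
  CH(CH2OH): pendant –CH2OH on an sp³ backbone C → alcohol.
  CH(COBr): pendant –C(=O)X: carbonyl C bonded to C and halogen → acyl halide.
  CH(CN): pendant –C≡N: nitrile.
  CH(OH): –OH on an sp³ carbon → alcohol (secondary).
  CH2NHCH2: C–N–C with sp³ carbons and no adjacent C=O → amine (secondary).
  CH(COCH3): pendant –COCH3: carbonyl C bonded to two carbons → ketone.
  CH(NHCOCH3): pendant –NHC(=O)CH3: N bonded to a carbonyl → amide (not amine).
  CH(NH2): –NH2 on an sp³ carbon with no adjacent C=O → amine.
  CH(NH2): –NH2 on an sp³ carbon with no adjacent C=O → amine.
  CH2CONHCH2: –C(=O)–N– linkage → amide (the N is not an amine).
  CO: –C(=O)– with carbon on both sides → ketone.
  CH(CH=CH2): pendant –CH=CH2: C=C double bond → alkene.
  CH(CONH2): pendant –CONH2: carbonyl C bonded to C and N → amide.
  C6H5: –C6H5 phenyl ring → arene.
Amine appears at: CH2NHCH2, CH(NH2), CH(NH2) → 3.

3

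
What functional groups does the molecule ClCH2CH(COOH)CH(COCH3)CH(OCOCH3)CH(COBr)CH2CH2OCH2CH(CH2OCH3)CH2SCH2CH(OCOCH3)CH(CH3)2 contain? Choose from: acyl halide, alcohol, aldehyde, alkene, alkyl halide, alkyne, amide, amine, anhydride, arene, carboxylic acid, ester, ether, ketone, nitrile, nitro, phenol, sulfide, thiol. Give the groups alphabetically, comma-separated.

acyl halide, alkyl halide, carboxylic acid, ester, ether, ketone, sulfide

Reading the structure from left to right:
  ClCH2: halogen on an sp³ carbon → alkyl halide.
  CH(COOH): pendant –COOH: carbonyl C bonded to C and –OH → carboxylic acid.
  CH(COCH3): pendant –COCH3: carbonyl C bonded to two carbons → ketone.
  CH(OCOCH3): pendant –OC(=O)CH3: an acyloxy group → ester.
  CH(COBr): pendant –C(=O)X: carbonyl C bonded to C and halogen → acyl halide.
  CH2OCH2: C–O–C with sp³ carbons on both sides and no adjacent C=O → ether.
  CH(CH2OCH3): pendant –CH2OCH3: C–O–C linkage → ether.
  CH2SCH2: C–S–C linkage → sulfide (thioether).
  CH(OCOCH3): pendant –OC(=O)CH3: an acyloxy group → ester.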